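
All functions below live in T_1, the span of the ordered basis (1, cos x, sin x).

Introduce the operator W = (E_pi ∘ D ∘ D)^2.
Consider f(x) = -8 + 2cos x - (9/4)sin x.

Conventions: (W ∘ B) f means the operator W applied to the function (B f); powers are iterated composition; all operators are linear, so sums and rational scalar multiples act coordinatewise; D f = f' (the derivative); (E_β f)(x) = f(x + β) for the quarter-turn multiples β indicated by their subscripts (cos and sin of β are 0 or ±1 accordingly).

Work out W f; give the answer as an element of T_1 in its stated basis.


D f = -(9/4)cos x - 2sin x
D D f = -2cos x + (9/4)sin x
E_pi D D f = 2cos x - (9/4)sin x
D (E_pi ∘ D ∘ D) f = -(9/4)cos x - 2sin x
D D (E_pi ∘ D ∘ D) f = -2cos x + (9/4)sin x
E_pi D D (E_pi ∘ D ∘ D) f = 2cos x - (9/4)sin x

the image equals g(x) = 2cos x - (9/4)sin x


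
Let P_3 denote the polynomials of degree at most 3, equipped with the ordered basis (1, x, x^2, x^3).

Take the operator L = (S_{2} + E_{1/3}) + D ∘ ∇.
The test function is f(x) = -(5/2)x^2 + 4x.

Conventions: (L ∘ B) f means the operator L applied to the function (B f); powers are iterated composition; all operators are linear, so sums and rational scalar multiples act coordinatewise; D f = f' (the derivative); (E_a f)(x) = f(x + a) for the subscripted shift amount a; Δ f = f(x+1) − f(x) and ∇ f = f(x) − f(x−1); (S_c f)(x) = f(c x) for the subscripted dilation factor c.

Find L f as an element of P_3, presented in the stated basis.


S_{2} f = -10x^2 + 8x
E_{1/3} f = -(5/2)x^2 + (7/3)x + 19/18
(S_{2} + E_{1/3}) f = -(25/2)x^2 + (31/3)x + 19/18
∇ f = -5x + 13/2
D ∇ f = -5
((S_{2} + E_{1/3}) + D ∘ ∇) f = -(25/2)x^2 + (31/3)x - 71/18

g(x) = -(25/2)x^2 + (31/3)x - 71/18


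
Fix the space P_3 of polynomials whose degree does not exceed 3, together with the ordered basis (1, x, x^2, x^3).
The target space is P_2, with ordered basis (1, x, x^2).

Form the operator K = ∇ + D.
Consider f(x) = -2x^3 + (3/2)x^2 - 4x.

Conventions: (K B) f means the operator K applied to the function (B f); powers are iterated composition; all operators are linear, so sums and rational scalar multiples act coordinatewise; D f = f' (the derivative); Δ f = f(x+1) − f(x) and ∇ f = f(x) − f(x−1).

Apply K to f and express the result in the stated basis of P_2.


∇ f = -6x^2 + 9x - 15/2
D f = -6x^2 + 3x - 4
(∇ + D) f = -12x^2 + 12x - 23/2

the result is g(x) = -12x^2 + 12x - 23/2


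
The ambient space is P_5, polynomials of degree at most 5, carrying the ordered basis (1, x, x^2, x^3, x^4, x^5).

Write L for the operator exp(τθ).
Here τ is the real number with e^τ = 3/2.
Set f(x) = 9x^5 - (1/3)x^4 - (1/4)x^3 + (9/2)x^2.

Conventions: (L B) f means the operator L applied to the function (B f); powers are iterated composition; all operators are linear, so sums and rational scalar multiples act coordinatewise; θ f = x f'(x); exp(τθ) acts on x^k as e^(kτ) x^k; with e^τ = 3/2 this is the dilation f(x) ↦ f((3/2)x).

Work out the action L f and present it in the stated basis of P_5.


exp(τθ) x^k = e^(kτ) x^k; with e^τ = 3/2 this sends x^k to (3/2)^k x^k
x^2 ↦ 9/4 x^2
x^3 ↦ 27/8 x^3
x^4 ↦ 81/16 x^4
x^5 ↦ 243/32 x^5
applying this coordinatewise to f: exp(τθ) f = (2187/32)x^5 - (27/16)x^4 - (27/32)x^3 + (81/8)x^2

the image equals g(x) = (2187/32)x^5 - (27/16)x^4 - (27/32)x^3 + (81/8)x^2


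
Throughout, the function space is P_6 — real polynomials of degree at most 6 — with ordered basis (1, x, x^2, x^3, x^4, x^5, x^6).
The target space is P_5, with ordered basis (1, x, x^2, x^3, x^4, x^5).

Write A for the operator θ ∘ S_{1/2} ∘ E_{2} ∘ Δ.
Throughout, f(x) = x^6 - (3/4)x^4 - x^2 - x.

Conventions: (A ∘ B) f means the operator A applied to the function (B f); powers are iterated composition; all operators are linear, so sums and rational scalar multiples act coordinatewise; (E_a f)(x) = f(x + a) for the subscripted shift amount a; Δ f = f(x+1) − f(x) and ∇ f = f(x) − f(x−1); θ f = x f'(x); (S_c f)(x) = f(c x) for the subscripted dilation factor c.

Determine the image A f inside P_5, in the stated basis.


Δ f = 6x^5 + 15x^4 + 17x^3 + (21/2)x^2 + x - 7/4
E_{2} Δ f = 6x^5 + 75x^4 + 377x^3 + (1905/2)x^2 + 1207x + 2441/4
S_{1/2} (E_{2} ∘ Δ) f = (3/16)x^5 + (75/16)x^4 + (377/8)x^3 + (1905/8)x^2 + (1207/2)x + 2441/4
θ S_{1/2} (E_{2} ∘ Δ) f = (15/16)x^5 + (75/4)x^4 + (1131/8)x^3 + (1905/4)x^2 + (1207/2)x

the image equals g(x) = (15/16)x^5 + (75/4)x^4 + (1131/8)x^3 + (1905/4)x^2 + (1207/2)x


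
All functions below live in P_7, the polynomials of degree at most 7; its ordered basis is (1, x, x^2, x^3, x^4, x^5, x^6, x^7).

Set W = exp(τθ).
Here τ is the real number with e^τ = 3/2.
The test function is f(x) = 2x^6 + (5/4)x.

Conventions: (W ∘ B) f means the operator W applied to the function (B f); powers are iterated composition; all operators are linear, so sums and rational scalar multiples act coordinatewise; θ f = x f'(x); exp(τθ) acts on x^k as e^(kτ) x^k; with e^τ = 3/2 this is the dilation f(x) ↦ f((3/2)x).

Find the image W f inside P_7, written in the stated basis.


the result is g(x) = (729/32)x^6 + (15/8)x

exp(τθ) x^k = e^(kτ) x^k; with e^τ = 3/2 this sends x^k to (3/2)^k x^k
x ↦ 3/2 x
x^6 ↦ 729/64 x^6
applying this coordinatewise to f: exp(τθ) f = (729/32)x^6 + (15/8)x


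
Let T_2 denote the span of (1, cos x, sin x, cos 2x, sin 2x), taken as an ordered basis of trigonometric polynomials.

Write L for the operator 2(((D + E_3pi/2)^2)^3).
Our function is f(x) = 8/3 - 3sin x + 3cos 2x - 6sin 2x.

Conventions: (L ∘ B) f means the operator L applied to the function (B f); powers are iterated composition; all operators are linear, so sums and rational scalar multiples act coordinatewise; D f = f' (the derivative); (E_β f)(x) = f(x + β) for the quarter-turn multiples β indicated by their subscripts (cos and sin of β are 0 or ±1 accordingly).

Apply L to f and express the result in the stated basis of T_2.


the image equals g(x) = 16/3 + 1230cos 2x - 1140sin 2x

D f = -3cos x - 12cos 2x - 6sin 2x
E_3pi/2 f = 8/3 + 3cos x - 3cos 2x + 6sin 2x
(D + E_3pi/2) f = 8/3 - 15cos 2x
D (D + E_3pi/2) f = 30sin 2x
E_3pi/2 (D + E_3pi/2) f = 8/3 + 15cos 2x
(D + E_3pi/2) (D + E_3pi/2) f = 8/3 + 15cos 2x + 30sin 2x
D (D + E_3pi/2)^2 f = 60cos 2x - 30sin 2x
E_3pi/2 (D + E_3pi/2)^2 f = 8/3 - 15cos 2x - 30sin 2x
(D + E_3pi/2) (D + E_3pi/2)^2 f = 8/3 + 45cos 2x - 60sin 2x
D (D + E_3pi/2) (D + E_3pi/2)^2 f = -120cos 2x - 90sin 2x
E_3pi/2 (D + E_3pi/2) (D + E_3pi/2)^2 f = 8/3 - 45cos 2x + 60sin 2x
(D + E_3pi/2) (D + E_3pi/2) (D + E_3pi/2)^2 f = 8/3 - 165cos 2x - 30sin 2x
D (D + E_3pi/2)^2 (D + E_3pi/2)^2 f = -60cos 2x + 330sin 2x
E_3pi/2 (D + E_3pi/2)^2 (D + E_3pi/2)^2 f = 8/3 + 165cos 2x + 30sin 2x
(D + E_3pi/2) (D + E_3pi/2)^2 (D + E_3pi/2)^2 f = 8/3 + 105cos 2x + 360sin 2x
D (D + E_3pi/2) (D + E_3pi/2)^2 (D + E_3pi/2)^2 f = 720cos 2x - 210sin 2x
E_3pi/2 (D + E_3pi/2) (D + E_3pi/2)^2 (D + E_3pi/2)^2 f = 8/3 - 105cos 2x - 360sin 2x
(D + E_3pi/2) (D + E_3pi/2) (D + E_3pi/2)^2 (D + E_3pi/2)^2 f = 8/3 + 615cos 2x - 570sin 2x
(2(((D + E_3pi/2)^2)^3)) f = 16/3 + 1230cos 2x - 1140sin 2x


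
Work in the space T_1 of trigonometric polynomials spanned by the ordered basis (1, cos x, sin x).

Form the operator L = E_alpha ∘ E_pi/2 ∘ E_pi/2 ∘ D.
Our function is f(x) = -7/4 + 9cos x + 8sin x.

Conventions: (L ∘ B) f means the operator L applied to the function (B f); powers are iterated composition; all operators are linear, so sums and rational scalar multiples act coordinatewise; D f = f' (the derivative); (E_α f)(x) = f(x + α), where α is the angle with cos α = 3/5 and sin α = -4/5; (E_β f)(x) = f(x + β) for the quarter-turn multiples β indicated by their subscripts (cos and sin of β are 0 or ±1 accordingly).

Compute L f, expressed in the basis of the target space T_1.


the image equals g(x) = -12cos x - sin x

D f = 8cos x - 9sin x
E_pi/2 D f = -9cos x - 8sin x
E_pi/2 (E_pi/2 ∘ D) f = -8cos x + 9sin x
E_alpha E_pi/2 (E_pi/2 ∘ D) f = -12cos x - sin x


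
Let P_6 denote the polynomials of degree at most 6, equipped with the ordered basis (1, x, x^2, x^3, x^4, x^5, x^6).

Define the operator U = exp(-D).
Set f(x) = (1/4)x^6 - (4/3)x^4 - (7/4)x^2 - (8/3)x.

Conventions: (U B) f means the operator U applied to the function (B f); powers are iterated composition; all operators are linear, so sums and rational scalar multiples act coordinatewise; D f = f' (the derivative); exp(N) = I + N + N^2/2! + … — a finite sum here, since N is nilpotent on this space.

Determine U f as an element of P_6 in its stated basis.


the result is g(x) = (1/4)x^6 - (3/2)x^5 + (29/12)x^4 + (1/3)x^3 - 6x^2 + (14/3)x - 1/6

order-1 term: -(3/2)x^5 + (16/3)x^3 + (7/2)x + 8/3
order-2 term: (15/4)x^4 - 8x^2 - 7/4
order-3 term: -5x^3 + (16/3)x
order-4 term: (15/4)x^2 - 4/3
order-5 term: -(3/2)x
order-6 term: 1/4
the series for exp(-D) f terminates at order 6
exp(-D) f = (1/4)x^6 - (3/2)x^5 + (29/12)x^4 + (1/3)x^3 - 6x^2 + (14/3)x - 1/6


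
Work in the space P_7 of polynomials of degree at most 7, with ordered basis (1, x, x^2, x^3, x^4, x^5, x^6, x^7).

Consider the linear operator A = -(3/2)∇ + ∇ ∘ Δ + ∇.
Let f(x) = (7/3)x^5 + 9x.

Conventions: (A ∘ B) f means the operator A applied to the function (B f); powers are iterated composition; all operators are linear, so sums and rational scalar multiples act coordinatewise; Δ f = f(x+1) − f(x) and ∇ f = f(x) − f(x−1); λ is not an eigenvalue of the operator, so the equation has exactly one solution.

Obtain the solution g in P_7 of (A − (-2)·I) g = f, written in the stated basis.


write g with unknown coordinates in the stated basis and equate coefficients in (A − (-2)·I) g = f
solving from the highest basis element down gives g = (7/6)x^5 + (35/24)x^4 - (105/8)x^3 - (1715/96)x^2 + (2493/64)x + 20933/768
check: A g = -(35/12)x^4 + (105/4)x^3 + (1715/48)x^2 - (2205/32)x - 20933/384
so A g − (-2)·g = (7/3)x^5 + 9x = f ✓

g(x) = (7/6)x^5 + (35/24)x^4 - (105/8)x^3 - (1715/96)x^2 + (2493/64)x + 20933/768


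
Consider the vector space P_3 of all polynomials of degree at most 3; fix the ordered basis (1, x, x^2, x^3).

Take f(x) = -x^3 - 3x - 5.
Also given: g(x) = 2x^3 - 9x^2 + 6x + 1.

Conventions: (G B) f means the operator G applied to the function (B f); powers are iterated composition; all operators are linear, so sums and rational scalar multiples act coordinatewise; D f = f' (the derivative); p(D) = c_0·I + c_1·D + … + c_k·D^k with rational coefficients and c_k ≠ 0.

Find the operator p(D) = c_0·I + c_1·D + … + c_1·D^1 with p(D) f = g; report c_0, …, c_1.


p(D) = -2·I + 3·D, i.e. c_0 = -2, c_1 = 3

D^0 f = -x^3 - 3x - 5
D^1 f = -3x^2 - 3
matching coefficients of g against c_0 f + c_1 Df + … from the top degree down determines the c_i
solution: c_0 = -2, c_1 = 3


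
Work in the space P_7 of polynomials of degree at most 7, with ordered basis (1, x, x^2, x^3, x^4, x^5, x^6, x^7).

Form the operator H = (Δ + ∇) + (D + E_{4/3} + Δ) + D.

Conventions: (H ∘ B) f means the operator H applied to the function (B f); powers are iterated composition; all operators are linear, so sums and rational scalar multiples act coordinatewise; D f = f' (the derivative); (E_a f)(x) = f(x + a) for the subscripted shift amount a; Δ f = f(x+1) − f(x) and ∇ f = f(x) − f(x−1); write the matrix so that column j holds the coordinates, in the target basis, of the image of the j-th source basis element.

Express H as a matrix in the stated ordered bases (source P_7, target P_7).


the matrix is [[1, 19/3, 25/9, 145/27, 337/81, 1753/243, 4825/729, 22945/2187]; [0, 1, 38/3, 25/3, 580/27, 1685/81, 3506/81, 33775/729]; [0, 0, 1, 19, 50/3, 1450/27, 1685/27, 12271/81]; [0, 0, 0, 1, 76/3, 250/9, 2900/27, 11795/81]; [0, 0, 0, 0, 1, 95/3, 125/3, 5075/27]; [0, 0, 0, 0, 0, 1, 38, 175/3]; [0, 0, 0, 0, 0, 0, 1, 133/3]; [0, 0, 0, 0, 0, 0, 0, 1]] (rows listed top to bottom)

image of 1: 1
image of x: x + 19/3
image of x^2: x^2 + (38/3)x + 25/9
image of x^3: x^3 + 19x^2 + (25/3)x + 145/27
image of x^4: x^4 + (76/3)x^3 + (50/3)x^2 + (580/27)x + 337/81
image of x^5: x^5 + (95/3)x^4 + (250/9)x^3 + (1450/27)x^2 + (1685/81)x + 1753/243
image of x^6: x^6 + 38x^5 + (125/3)x^4 + (2900/27)x^3 + (1685/27)x^2 + (3506/81)x + 4825/729
image of x^7: x^7 + (133/3)x^6 + (175/3)x^5 + (5075/27)x^4 + (11795/81)x^3 + (12271/81)x^2 + (33775/729)x + 22945/2187
each image's coordinates form column j of the matrix


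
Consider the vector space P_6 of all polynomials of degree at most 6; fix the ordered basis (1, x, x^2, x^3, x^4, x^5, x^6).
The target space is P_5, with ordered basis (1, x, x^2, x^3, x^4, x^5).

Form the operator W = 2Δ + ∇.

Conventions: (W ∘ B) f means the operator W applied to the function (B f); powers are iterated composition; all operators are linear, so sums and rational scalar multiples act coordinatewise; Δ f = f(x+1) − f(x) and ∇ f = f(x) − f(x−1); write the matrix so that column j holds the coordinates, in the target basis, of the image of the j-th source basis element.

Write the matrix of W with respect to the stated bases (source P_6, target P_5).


image of 1: 0
image of x: 3
image of x^2: 6x + 1
image of x^3: 9x^2 + 3x + 3
image of x^4: 12x^3 + 6x^2 + 12x + 1
image of x^5: 15x^4 + 10x^3 + 30x^2 + 5x + 3
image of x^6: 18x^5 + 15x^4 + 60x^3 + 15x^2 + 18x + 1
each image's coordinates form column j of the matrix

the matrix is [[0, 3, 1, 3, 1, 3, 1]; [0, 0, 6, 3, 12, 5, 18]; [0, 0, 0, 9, 6, 30, 15]; [0, 0, 0, 0, 12, 10, 60]; [0, 0, 0, 0, 0, 15, 15]; [0, 0, 0, 0, 0, 0, 18]] (rows listed top to bottom)


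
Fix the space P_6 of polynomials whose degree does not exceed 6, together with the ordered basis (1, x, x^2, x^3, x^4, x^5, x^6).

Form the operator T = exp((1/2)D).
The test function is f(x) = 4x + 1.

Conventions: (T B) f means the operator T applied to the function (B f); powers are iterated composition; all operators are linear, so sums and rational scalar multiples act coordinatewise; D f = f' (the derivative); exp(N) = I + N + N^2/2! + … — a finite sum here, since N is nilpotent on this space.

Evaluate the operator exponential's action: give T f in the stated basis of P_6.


order-1 term: 2
the series for exp((1/2)D) f terminates at order 1
exp((1/2)D) f = 4x + 3

the image equals g(x) = 4x + 3


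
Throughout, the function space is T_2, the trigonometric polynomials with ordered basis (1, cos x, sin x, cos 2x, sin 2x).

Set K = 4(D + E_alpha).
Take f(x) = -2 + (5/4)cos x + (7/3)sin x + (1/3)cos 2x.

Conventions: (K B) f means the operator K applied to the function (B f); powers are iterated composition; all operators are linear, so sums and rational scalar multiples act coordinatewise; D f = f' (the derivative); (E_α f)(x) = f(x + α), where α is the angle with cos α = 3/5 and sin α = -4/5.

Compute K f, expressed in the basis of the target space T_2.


D f = (7/3)cos x - (5/4)sin x - (2/3)sin 2x
E_alpha f = -2 - (67/60)cos x + (12/5)sin x - (7/75)cos 2x + (8/25)sin 2x
(D + E_alpha) f = -2 + (73/60)cos x + (23/20)sin x - (7/75)cos 2x - (26/75)sin 2x
(4(D + E_alpha)) f = -8 + (73/15)cos x + (23/5)sin x - (28/75)cos 2x - (104/75)sin 2x

the image equals g(x) = -8 + (73/15)cos x + (23/5)sin x - (28/75)cos 2x - (104/75)sin 2x


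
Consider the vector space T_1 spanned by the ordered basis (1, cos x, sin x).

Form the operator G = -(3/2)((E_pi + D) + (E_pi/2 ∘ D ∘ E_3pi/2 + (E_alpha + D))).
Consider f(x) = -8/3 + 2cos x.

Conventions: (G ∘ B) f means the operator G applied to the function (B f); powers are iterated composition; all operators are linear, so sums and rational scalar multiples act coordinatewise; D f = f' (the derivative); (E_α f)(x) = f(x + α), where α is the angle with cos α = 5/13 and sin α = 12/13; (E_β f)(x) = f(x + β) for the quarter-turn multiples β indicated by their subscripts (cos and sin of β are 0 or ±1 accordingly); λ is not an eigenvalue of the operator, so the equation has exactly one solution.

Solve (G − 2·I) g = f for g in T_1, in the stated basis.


g(x) = 8/15 - (112/1861)cos x - (612/1861)sin x

write g with unknown coordinates in the stated basis and equate coefficients in (G − 2·I) g = f
solving from the highest basis element down gives g = 8/15 - (112/1861)cos x - (612/1861)sin x
check: G g = -8/5 + (3498/1861)cos x - (1224/1861)sin x
so G g − 2·g = -8/3 + 2cos x = f ✓


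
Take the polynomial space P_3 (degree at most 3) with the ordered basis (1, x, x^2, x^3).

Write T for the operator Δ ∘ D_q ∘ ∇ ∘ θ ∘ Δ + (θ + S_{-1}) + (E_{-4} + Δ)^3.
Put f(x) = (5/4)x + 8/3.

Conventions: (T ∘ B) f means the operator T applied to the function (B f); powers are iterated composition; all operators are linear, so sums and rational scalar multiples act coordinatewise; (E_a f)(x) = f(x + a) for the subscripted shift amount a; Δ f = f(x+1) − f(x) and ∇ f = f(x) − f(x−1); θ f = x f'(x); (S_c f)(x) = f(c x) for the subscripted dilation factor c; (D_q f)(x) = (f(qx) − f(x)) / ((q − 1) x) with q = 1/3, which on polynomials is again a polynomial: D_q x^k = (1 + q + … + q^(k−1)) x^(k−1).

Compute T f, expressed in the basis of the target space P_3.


Δ f = 5/4
θ Δ f = 0
∇ (θ ∘ Δ) f = 0
D_q ∇ (θ ∘ Δ) f = 0
Δ D_q ∇ (θ ∘ Δ) f = 0
θ f = (5/4)x
S_{-1} f = -(5/4)x + 8/3
(θ + S_{-1}) f = 8/3
E_{-4} f = (5/4)x - 7/3
Δ f = 5/4
(E_{-4} + Δ) f = (5/4)x - 13/12
E_{-4} (E_{-4} + Δ) f = (5/4)x - 73/12
Δ (E_{-4} + Δ) f = 5/4
(E_{-4} + Δ) (E_{-4} + Δ) f = (5/4)x - 29/6
E_{-4} (E_{-4} + Δ) (E_{-4} + Δ) f = (5/4)x - 59/6
Δ (E_{-4} + Δ) (E_{-4} + Δ) f = 5/4
(E_{-4} + Δ) (E_{-4} + Δ) (E_{-4} + Δ) f = (5/4)x - 103/12
(Δ ∘ D_q ∘ ∇ ∘ θ ∘ Δ + (θ + S_{-1}) + (E_{-4} + Δ)^3) f = (5/4)x - 71/12

g(x) = (5/4)x - 71/12


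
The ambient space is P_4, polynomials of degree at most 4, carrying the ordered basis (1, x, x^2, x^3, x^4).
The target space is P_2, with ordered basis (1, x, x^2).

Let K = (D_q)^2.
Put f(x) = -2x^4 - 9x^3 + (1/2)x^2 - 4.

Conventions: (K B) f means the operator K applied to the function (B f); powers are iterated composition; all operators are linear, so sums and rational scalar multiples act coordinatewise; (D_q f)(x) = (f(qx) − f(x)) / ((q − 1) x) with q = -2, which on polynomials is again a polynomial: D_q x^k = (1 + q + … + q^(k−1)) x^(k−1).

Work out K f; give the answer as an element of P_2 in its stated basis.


the result is g(x) = 30x^2 + 27x - 1/2

D_q f = 10x^3 - 27x^2 - (1/2)x
D_q D_q f = 30x^2 + 27x - 1/2


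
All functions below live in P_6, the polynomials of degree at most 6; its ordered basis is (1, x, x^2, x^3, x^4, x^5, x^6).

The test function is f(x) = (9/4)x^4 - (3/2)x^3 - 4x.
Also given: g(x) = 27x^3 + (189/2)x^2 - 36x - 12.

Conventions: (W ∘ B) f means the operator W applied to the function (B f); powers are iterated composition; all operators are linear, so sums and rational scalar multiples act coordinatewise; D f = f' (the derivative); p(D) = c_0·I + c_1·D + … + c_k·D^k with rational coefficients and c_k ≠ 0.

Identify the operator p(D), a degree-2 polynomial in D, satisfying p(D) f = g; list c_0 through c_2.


c_0 = 0, c_1 = 3, c_2 = 4

D^0 f = (9/4)x^4 - (3/2)x^3 - 4x
D^1 f = 9x^3 - (9/2)x^2 - 4
D^2 f = 27x^2 - 9x
matching coefficients of g against c_0 f + c_1 Df + … from the top degree down determines the c_i
solution: c_0 = 0, c_1 = 3, c_2 = 4


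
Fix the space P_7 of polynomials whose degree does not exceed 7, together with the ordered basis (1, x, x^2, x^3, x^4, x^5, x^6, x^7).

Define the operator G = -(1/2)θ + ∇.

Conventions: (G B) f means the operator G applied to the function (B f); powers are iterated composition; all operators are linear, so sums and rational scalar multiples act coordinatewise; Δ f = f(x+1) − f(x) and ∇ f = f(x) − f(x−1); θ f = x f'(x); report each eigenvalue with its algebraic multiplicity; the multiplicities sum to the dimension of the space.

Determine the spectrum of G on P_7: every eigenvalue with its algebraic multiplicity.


image of 1: 0
image of x: -(1/2)x + 1
image of x^2: -x^2 + 2x - 1
image of x^3: -(3/2)x^3 + 3x^2 - 3x + 1
image of x^4: -2x^4 + 4x^3 - 6x^2 + 4x - 1
image of x^5: -(5/2)x^5 + 5x^4 - 10x^3 + 10x^2 - 5x + 1
image of x^6: -3x^6 + 6x^5 - 15x^4 + 20x^3 - 15x^2 + 6x - 1
image of x^7: -(7/2)x^7 + 7x^6 - 21x^5 + 35x^4 - 35x^3 + 21x^2 - 7x + 1
the matrix is upper triangular; its diagonal is (0, -1/2, -1, -3/2, -2, -5/2, -3, -7/2)
for a triangular matrix the eigenvalues are the diagonal entries, with algebraic multiplicity their repetition count

λ = -7/2 (multiplicity 1), λ = -3 (multiplicity 1), λ = -5/2 (multiplicity 1), λ = -2 (multiplicity 1), λ = -3/2 (multiplicity 1), λ = -1 (multiplicity 1), λ = -1/2 (multiplicity 1), λ = 0 (multiplicity 1)


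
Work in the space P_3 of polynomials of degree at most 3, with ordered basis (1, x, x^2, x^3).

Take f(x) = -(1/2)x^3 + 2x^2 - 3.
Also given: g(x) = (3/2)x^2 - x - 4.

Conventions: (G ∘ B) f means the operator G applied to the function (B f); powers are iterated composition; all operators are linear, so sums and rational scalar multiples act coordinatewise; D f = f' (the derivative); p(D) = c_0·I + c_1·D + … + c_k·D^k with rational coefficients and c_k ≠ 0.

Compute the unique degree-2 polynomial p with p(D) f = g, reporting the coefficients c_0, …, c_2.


D^0 f = -(1/2)x^3 + 2x^2 - 3
D^1 f = -(3/2)x^2 + 4x
D^2 f = -3x + 4
matching coefficients of g against c_0 f + c_1 Df + … from the top degree down determines the c_i
solution: c_0 = 0, c_1 = -1, c_2 = -1

c_0 = 0, c_1 = -1, c_2 = -1


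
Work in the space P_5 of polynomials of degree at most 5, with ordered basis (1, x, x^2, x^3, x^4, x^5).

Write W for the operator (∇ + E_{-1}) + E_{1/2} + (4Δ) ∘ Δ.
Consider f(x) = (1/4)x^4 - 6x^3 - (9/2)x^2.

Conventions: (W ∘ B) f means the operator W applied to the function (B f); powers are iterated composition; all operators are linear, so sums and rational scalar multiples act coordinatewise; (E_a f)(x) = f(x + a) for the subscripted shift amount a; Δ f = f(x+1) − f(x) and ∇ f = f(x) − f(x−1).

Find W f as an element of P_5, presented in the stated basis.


∇ f = x^3 - (39/2)x^2 + 10x - 7/4
E_{-1} f = (1/4)x^4 - 7x^3 + 15x^2 - 10x + 7/4
(∇ + E_{-1}) f = (1/4)x^4 - 6x^3 - (9/2)x^2
E_{1/2} f = (1/4)x^4 - (11/2)x^3 - (105/8)x^2 - (71/8)x - 119/64
Δ f = x^3 - (33/2)x^2 - 26x - 41/4
Δ Δ f = 3x^2 - 30x - 83/2
(4Δ) Δ f = 12x^2 - 120x - 166
((∇ + E_{-1}) + E_{1/2} + (4Δ) ∘ Δ) f = (1/2)x^4 - (23/2)x^3 - (45/8)x^2 - (1031/8)x - 10743/64

g(x) = (1/2)x^4 - (23/2)x^3 - (45/8)x^2 - (1031/8)x - 10743/64


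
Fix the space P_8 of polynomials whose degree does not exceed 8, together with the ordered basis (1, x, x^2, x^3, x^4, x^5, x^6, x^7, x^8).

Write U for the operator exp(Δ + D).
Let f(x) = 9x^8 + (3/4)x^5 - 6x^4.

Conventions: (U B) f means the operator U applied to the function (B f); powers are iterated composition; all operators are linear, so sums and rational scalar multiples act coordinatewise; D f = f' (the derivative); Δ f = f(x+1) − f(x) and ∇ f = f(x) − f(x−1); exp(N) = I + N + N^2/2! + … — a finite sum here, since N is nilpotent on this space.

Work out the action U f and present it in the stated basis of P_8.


the image equals g(x) = 9x^8 + 144x^7 + 1260x^6 + (30243/4)x^5 + (65523/2)x^4 + (204603/2)x^3 + (441873/2)x^2 + 297915x + 760653/4

order-1 term: 144x^7 + 252x^6 + 504x^5 + (1275/2)x^4 + (927/2)x^3 + (447/2)x^2 + (207/4)x + 15/4
order-2 term: 1008x^6 + 3024x^5 + 6930x^4 + 10110x^3 + 9225x^2 + (19749/4)x + 1164
order-3 term: 4032x^5 + 15120x^4 + 35280x^3 + 49200x^2 + 38706x + 26781/2
order-4 term: 10080x^4 + 40320x^3 + 85680x^2 + 95820x + 45261
order-5 term: 16128x^3 + 60480x^2 + 100800x + 65544
order-6 term: 16128x^2 + 48384x + 46368
order-7 term: 9216x + 16128
order-8 term: 2304
the series for exp(Δ + D) f terminates at order 8
exp(Δ + D) f = 9x^8 + 144x^7 + 1260x^6 + (30243/4)x^5 + (65523/2)x^4 + (204603/2)x^3 + (441873/2)x^2 + 297915x + 760653/4


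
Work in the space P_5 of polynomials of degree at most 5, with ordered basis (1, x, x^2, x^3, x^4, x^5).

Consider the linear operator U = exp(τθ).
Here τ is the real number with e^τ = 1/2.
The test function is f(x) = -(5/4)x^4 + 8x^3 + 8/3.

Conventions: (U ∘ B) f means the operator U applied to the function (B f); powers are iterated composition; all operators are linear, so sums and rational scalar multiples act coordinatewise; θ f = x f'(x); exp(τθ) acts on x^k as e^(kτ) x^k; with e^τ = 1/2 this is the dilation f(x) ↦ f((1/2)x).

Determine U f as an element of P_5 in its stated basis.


exp(τθ) x^k = e^(kτ) x^k; with e^τ = 1/2 this sends x^k to (1/2)^k x^k
x^3 ↦ 1/8 x^3
x^4 ↦ 1/16 x^4
applying this coordinatewise to f: exp(τθ) f = -(5/64)x^4 + x^3 + 8/3

the result is g(x) = -(5/64)x^4 + x^3 + 8/3


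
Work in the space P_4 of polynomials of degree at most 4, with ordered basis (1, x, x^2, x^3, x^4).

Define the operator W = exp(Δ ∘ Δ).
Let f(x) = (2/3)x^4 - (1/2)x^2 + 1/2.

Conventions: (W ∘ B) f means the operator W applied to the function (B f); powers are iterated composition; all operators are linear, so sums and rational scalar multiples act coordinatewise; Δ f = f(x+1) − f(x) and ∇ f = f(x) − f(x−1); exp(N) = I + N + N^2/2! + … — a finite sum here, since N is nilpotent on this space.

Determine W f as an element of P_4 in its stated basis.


the result is g(x) = (2/3)x^4 + (15/2)x^2 + 16x + 101/6

order-1 term: 8x^2 + 16x + 25/3
order-2 term: 8
the series for exp(Δ ∘ Δ) f terminates at order 2
exp(Δ ∘ Δ) f = (2/3)x^4 + (15/2)x^2 + 16x + 101/6


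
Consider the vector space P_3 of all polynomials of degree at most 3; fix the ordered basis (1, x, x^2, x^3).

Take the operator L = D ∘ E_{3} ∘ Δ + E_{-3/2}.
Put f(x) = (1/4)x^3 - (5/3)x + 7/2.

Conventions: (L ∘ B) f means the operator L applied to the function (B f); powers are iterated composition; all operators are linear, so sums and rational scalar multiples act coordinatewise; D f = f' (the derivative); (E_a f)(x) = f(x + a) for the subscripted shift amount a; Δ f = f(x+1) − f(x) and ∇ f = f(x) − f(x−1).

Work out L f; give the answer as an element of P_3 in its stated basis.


Δ f = (3/4)x^2 + (3/4)x - 17/12
E_{3} Δ f = (3/4)x^2 + (21/4)x + 91/12
D E_{3} Δ f = (3/2)x + 21/4
E_{-3/2} f = (1/4)x^3 - (9/8)x^2 + (1/48)x + 165/32
(D ∘ E_{3} ∘ Δ + E_{-3/2}) f = (1/4)x^3 - (9/8)x^2 + (73/48)x + 333/32

the result is g(x) = (1/4)x^3 - (9/8)x^2 + (73/48)x + 333/32


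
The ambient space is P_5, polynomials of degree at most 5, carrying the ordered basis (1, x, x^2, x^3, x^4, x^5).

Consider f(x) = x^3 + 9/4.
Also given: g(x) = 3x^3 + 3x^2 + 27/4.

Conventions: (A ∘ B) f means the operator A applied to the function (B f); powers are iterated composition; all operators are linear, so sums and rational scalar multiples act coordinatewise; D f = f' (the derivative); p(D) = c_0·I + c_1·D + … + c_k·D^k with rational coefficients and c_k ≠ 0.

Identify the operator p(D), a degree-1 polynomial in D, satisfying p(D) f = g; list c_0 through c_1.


D^0 f = x^3 + 9/4
D^1 f = 3x^2
matching coefficients of g against c_0 f + c_1 Df + … from the top degree down determines the c_i
solution: c_0 = 3, c_1 = 1

c_0 = 3, c_1 = 1


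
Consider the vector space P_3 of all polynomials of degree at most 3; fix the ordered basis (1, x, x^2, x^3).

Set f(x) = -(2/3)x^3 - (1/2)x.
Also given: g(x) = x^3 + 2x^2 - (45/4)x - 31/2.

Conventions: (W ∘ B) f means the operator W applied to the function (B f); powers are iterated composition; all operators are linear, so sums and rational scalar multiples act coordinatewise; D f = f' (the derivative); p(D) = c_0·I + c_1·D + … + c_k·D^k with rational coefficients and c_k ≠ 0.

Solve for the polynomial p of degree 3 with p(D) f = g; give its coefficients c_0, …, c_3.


D^0 f = -(2/3)x^3 - (1/2)x
D^1 f = -2x^2 - 1/2
D^2 f = -4x
D^3 f = -4
matching coefficients of g against c_0 f + c_1 Df + … from the top degree down determines the c_i
solution: c_0 = -3/2, c_1 = -1, c_2 = 3, c_3 = 4

c_0 = -3/2, c_1 = -1, c_2 = 3, c_3 = 4


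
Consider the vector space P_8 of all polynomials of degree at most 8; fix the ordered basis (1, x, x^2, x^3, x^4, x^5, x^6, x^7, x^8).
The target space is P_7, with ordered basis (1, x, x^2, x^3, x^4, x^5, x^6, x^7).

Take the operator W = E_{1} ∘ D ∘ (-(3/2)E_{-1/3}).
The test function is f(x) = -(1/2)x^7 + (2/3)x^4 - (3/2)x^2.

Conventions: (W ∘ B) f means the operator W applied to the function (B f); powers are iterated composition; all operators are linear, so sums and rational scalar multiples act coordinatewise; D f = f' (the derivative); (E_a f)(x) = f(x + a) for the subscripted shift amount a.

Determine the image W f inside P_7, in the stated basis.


g(x) = (21/4)x^6 + 21x^5 + 35x^4 + (244/9)x^3 + (68/9)x^2 + (179/54)x + 553/243

E_{-1/3} f = -(1/2)x^7 + (7/6)x^6 - (7/6)x^5 + (71/54)x^4 - (179/162)x^3 - (82/81)x^2 + (1307/1458)x - 346/2187
(-(3/2)E_{-1/3}) f = (3/4)x^7 - (7/4)x^6 + (7/4)x^5 - (71/36)x^4 + (179/108)x^3 + (41/27)x^2 - (1307/972)x + 173/729
D (-(3/2)E_{-1/3}) f = (21/4)x^6 - (21/2)x^5 + (35/4)x^4 - (71/9)x^3 + (179/36)x^2 + (82/27)x - 1307/972
E_{1} D (-(3/2)E_{-1/3}) f = (21/4)x^6 + 21x^5 + 35x^4 + (244/9)x^3 + (68/9)x^2 + (179/54)x + 553/243


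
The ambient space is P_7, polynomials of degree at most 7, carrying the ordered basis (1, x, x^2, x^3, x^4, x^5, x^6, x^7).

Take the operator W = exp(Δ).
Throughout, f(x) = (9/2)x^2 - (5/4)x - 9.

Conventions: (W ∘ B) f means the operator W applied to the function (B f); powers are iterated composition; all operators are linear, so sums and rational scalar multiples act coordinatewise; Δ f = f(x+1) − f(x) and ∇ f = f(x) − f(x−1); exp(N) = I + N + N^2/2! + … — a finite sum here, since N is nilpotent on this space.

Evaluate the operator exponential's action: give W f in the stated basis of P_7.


g(x) = (9/2)x^2 + (31/4)x - 5/4

order-1 term: 9x + 13/4
order-2 term: 9/2
the series for exp(Δ) f terminates at order 2
exp(Δ) f = (9/2)x^2 + (31/4)x - 5/4


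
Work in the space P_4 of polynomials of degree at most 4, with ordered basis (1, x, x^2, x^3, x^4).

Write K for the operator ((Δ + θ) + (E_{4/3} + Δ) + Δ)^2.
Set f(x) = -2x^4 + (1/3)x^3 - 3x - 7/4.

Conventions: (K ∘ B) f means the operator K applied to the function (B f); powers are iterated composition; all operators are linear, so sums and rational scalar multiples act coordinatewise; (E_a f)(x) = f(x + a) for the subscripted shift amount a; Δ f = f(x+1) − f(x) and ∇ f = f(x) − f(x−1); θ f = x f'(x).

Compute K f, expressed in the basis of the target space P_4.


Δ f = -8x^3 - 11x^2 - 7x - 14/3
θ f = -8x^4 + x^3 - 3x
(Δ + θ) f = -8x^4 - 7x^3 - 11x^2 - 10x - 14/3
E_{4/3} f = -2x^4 - (31/3)x^3 - 20x^2 - (545/27)x - 3655/324
Δ f = -8x^3 - 11x^2 - 7x - 14/3
(E_{4/3} + Δ) f = -2x^4 - (55/3)x^3 - 31x^2 - (734/27)x - 5167/324
Δ f = -8x^3 - 11x^2 - 7x - 14/3
((Δ + θ) + (E_{4/3} + Δ) + Δ) f = -10x^4 - (100/3)x^3 - 53x^2 - (1193/27)x - 8191/324
Δ ((Δ + θ) + (E_{4/3} + Δ) + Δ) f = -40x^3 - 160x^2 - 246x - 3794/27
θ ((Δ + θ) + (E_{4/3} + Δ) + Δ) f = -40x^4 - 100x^3 - 106x^2 - (1193/27)x
(Δ + θ) ((Δ + θ) + (E_{4/3} + Δ) + Δ) f = -40x^4 - 140x^3 - 266x^2 - (7835/27)x - 3794/27
E_{4/3} ((Δ + θ) + (E_{4/3} + Δ) + Δ) f = -10x^4 - (260/3)x^3 - 293x^2 - (4123/9)x - 93647/324
Δ ((Δ + θ) + (E_{4/3} + Δ) + Δ) f = -40x^3 - 160x^2 - 246x - 3794/27
(E_{4/3} + Δ) ((Δ + θ) + (E_{4/3} + Δ) + Δ) f = -10x^4 - (380/3)x^3 - 453x^2 - (6337/9)x - 139175/324
Δ ((Δ + θ) + (E_{4/3} + Δ) + Δ) f = -40x^3 - 160x^2 - 246x - 3794/27
((Δ + θ) + (E_{4/3} + Δ) + Δ) ((Δ + θ) + (E_{4/3} + Δ) + Δ) f = -50x^4 - (920/3)x^3 - 879x^2 - (33488/27)x - 230231/324

the image equals g(x) = -50x^4 - (920/3)x^3 - 879x^2 - (33488/27)x - 230231/324


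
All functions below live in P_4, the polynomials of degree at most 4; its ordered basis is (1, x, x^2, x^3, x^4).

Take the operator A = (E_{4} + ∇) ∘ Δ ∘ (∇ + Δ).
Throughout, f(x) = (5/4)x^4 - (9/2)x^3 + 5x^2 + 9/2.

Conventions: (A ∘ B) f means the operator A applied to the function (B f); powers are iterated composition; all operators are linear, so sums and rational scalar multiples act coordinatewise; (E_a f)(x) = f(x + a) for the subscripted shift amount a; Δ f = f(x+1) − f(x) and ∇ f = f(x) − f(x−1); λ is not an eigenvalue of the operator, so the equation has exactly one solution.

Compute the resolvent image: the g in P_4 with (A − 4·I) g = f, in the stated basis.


g(x) = -(5/16)x^4 + (9/8)x^3 - (25/8)x^2 - (69/4)x - 391/16

write g with unknown coordinates in the stated basis and equate coefficients in (A − 4·I) g = f
solving from the highest basis element down gives g = -(5/16)x^4 + (9/8)x^3 - (25/8)x^2 - (69/4)x - 391/16
check: A g = -(15/2)x^2 - 69x - 373/4
so A g − 4·g = (5/4)x^4 - (9/2)x^3 + 5x^2 + 9/2 = f ✓


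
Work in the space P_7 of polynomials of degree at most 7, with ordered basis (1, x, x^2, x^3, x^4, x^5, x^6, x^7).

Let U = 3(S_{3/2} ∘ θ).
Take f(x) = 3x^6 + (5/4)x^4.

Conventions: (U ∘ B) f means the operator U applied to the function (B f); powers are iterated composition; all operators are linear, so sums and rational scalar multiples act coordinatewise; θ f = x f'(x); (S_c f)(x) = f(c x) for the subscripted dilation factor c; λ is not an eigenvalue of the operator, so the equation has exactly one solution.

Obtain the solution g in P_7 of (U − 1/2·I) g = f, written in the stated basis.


g(x) = (96/6545)x^6 + (5/241)x^4

write g with unknown coordinates in the stated basis and equate coefficients in (U − 1/2·I) g = f
solving from the highest basis element down gives g = (96/6545)x^6 + (5/241)x^4
check: U g = (19683/6545)x^6 + (1215/964)x^4
so U g − 1/2·g = 3x^6 + (5/4)x^4 = f ✓


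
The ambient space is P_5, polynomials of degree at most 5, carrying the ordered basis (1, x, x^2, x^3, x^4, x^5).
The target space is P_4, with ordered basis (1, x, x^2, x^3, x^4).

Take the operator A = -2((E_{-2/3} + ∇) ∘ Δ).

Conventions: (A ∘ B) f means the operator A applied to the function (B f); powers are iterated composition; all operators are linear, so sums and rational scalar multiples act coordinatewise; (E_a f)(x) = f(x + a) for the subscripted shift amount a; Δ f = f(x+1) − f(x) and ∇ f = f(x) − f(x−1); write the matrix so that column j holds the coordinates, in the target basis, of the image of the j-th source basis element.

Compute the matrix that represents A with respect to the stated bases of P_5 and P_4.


image of 1: 0
image of x: -2
image of x^2: -4x - 10/3
image of x^3: -6x^2 - 10x - 2/3
image of x^4: -8x^3 - 20x^2 - (8/3)x - 98/27
image of x^5: -10x^4 - (100/3)x^3 - (20/3)x^2 - (490/27)x - 22/81
each image's coordinates form column j of the matrix

the matrix is [[0, -2, -10/3, -2/3, -98/27, -22/81]; [0, 0, -4, -10, -8/3, -490/27]; [0, 0, 0, -6, -20, -20/3]; [0, 0, 0, 0, -8, -100/3]; [0, 0, 0, 0, 0, -10]] (rows listed top to bottom)


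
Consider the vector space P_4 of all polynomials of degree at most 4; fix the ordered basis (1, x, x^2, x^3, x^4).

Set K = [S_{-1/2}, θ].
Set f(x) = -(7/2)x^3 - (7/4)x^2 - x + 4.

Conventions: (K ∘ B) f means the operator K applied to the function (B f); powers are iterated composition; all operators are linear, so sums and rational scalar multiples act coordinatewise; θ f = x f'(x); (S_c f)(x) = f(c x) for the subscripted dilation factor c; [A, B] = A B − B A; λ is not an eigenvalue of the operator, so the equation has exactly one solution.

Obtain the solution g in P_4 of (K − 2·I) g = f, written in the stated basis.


g(x) = (7/4)x^3 + (7/8)x^2 + (1/2)x - 2

write g with unknown coordinates in the stated basis and equate coefficients in (K − 2·I) g = f
solving from the highest basis element down gives g = (7/4)x^3 + (7/8)x^2 + (1/2)x - 2
check: K g = 0
so K g − 2·g = -(7/2)x^3 - (7/4)x^2 - x + 4 = f ✓


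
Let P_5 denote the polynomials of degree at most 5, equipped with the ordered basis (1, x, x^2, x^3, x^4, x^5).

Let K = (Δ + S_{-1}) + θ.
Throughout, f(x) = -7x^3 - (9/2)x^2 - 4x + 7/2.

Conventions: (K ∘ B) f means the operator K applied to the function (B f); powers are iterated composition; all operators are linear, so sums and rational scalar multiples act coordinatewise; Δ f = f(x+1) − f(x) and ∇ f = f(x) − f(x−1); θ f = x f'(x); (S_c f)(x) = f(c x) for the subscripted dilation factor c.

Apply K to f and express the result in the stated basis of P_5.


Δ f = -21x^2 - 30x - 31/2
S_{-1} f = 7x^3 - (9/2)x^2 + 4x + 7/2
(Δ + S_{-1}) f = 7x^3 - (51/2)x^2 - 26x - 12
θ f = -21x^3 - 9x^2 - 4x
((Δ + S_{-1}) + θ) f = -14x^3 - (69/2)x^2 - 30x - 12

the image equals g(x) = -14x^3 - (69/2)x^2 - 30x - 12


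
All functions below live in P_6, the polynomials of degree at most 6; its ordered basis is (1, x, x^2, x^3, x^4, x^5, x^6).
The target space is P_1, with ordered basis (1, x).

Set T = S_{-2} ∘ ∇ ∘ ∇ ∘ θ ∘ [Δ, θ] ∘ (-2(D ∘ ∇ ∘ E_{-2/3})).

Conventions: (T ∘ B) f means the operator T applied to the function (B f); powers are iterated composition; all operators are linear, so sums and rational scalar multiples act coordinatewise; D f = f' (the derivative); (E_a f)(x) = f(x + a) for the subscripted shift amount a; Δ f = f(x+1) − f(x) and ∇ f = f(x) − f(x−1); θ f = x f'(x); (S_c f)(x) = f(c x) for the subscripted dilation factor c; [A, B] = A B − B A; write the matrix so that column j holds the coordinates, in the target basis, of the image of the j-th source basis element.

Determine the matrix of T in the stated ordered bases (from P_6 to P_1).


image of 1: 0
image of x: 0
image of x^2: 0
image of x^3: 0
image of x^4: 0
image of x^5: -480
image of x^6: 8640x + 4800
each image's coordinates form column j of the matrix

the matrix is [[0, 0, 0, 0, 0, -480, 4800]; [0, 0, 0, 0, 0, 0, 8640]] (rows listed top to bottom)


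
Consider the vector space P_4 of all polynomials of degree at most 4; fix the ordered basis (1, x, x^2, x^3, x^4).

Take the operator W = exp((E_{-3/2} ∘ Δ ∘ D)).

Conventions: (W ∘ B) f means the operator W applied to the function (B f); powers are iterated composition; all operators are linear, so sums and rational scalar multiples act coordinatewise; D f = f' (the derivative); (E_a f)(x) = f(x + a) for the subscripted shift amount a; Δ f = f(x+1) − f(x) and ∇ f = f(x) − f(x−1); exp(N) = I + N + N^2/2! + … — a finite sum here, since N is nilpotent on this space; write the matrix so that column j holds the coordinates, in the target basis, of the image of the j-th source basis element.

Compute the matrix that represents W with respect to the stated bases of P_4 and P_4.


the matrix is [[1, 0, 2, -6, 25]; [0, 1, 0, 6, -24]; [0, 0, 1, 0, 12]; [0, 0, 0, 1, 0]; [0, 0, 0, 0, 1]] (rows listed top to bottom)

image of 1: 1
image of x: x
image of x^2: x^2 + 2
image of x^3: x^3 + 6x - 6
image of x^4: x^4 + 12x^2 - 24x + 25
each image's coordinates form column j of the matrix


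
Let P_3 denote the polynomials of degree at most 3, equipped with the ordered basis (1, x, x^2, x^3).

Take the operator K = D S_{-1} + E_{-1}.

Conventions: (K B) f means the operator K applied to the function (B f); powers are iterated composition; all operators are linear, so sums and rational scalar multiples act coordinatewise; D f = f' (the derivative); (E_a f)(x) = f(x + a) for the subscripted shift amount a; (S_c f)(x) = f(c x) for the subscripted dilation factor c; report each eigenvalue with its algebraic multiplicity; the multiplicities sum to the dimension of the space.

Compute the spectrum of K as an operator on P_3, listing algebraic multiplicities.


λ = 1 (multiplicity 4)

image of 1: 1
image of x: x - 2
image of x^2: x^2 + 1
image of x^3: x^3 - 6x^2 + 3x - 1
the matrix is upper triangular; its diagonal is (1, 1, 1, 1)
for a triangular matrix the eigenvalues are the diagonal entries, with algebraic multiplicity their repetition count
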